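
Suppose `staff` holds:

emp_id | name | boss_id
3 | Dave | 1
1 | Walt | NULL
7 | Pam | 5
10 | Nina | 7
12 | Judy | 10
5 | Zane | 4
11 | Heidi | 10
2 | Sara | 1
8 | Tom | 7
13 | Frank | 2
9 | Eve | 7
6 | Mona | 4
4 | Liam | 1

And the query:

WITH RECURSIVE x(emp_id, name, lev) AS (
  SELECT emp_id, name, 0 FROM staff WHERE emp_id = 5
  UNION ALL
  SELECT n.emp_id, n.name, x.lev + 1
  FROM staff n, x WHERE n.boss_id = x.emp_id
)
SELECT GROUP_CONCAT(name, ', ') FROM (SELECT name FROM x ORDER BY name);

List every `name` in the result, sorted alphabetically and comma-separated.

Base: emp_id=5 (Zane) at lev 0.
Iteration 1: rows with boss_id in {5} -> Pam (id 7, lev 1).
Iteration 2: rows with boss_id in {7} -> Tom (id 8, lev 2), Eve (id 9, lev 2), Nina (id 10, lev 2).
Iteration 3: rows with boss_id in {8,9,10} -> Heidi (id 11, lev 3), Judy (id 12, lev 3).
Iteration 4: no rows with boss_id in {11,12}; recursion stops.

Eve, Heidi, Judy, Nina, Pam, Tom, Zane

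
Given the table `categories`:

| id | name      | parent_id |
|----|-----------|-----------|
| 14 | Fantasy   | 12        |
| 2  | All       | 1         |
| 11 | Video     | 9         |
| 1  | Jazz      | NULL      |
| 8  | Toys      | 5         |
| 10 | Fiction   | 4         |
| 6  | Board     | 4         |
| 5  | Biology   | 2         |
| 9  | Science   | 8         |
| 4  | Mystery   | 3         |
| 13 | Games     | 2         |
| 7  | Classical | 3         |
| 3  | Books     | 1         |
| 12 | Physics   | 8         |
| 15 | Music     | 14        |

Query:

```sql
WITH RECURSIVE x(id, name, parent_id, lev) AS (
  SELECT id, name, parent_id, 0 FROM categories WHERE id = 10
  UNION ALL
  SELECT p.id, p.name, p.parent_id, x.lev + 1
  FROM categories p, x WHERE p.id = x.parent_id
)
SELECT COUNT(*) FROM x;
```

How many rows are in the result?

Base: id=10 (Fiction), parent_id=4, lev 0.
Iteration 1: join on id=4 -> Mystery (id 4, parent_id=3, lev 1).
Iteration 2: join on id=3 -> Books (id 3, parent_id=1, lev 2).
Iteration 3: join on id=1 -> Jazz (id 1, parent_id=NULL, lev 3).
Iteration 4: parent_id is NULL; no match; recursion stops.
Total rows emitted: 4.

4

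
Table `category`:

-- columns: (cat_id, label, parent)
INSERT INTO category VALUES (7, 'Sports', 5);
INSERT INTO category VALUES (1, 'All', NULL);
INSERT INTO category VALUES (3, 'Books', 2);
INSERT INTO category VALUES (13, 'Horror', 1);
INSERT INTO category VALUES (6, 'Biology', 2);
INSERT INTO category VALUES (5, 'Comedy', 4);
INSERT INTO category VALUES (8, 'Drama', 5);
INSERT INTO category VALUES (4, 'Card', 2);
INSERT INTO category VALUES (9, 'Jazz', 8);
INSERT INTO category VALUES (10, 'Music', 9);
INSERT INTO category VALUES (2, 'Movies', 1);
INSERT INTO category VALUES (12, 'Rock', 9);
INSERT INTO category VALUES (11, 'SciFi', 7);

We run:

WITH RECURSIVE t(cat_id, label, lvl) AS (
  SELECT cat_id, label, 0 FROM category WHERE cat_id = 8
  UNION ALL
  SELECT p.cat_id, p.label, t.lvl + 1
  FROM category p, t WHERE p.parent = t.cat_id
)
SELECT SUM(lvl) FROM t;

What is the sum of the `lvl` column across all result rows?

Base: cat_id=8 (Drama) at lvl 0.
Iteration 1: rows with parent in {8} -> Jazz (id 9, lvl 1).
Iteration 2: rows with parent in {9} -> Music (id 10, lvl 2), Rock (id 12, lvl 2).
Iteration 3: no rows with parent in {10,12}; recursion stops.
SUM(lvl) = 0 + 1 + 2 + 2 = 5.

5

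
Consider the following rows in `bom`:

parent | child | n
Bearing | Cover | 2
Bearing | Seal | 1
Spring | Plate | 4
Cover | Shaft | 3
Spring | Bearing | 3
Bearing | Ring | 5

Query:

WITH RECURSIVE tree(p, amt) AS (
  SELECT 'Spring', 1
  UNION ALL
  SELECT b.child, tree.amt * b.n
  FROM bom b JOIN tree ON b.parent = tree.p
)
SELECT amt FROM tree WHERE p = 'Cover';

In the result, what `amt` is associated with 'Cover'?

6

Base: (Spring, amt=1).
Iteration 1: components of {Spring} -> Bearing = 1*3 = 3, Plate = 1*4 = 4.
Iteration 2: components of {Bearing,Plate} -> Cover = 3*2 = 6, Ring = 3*5 = 15, Seal = 3*1 = 3.
Iteration 3: components of {Cover,Ring,Seal} -> Shaft = 6*3 = 18.
Iteration 4: no further components; recursion stops.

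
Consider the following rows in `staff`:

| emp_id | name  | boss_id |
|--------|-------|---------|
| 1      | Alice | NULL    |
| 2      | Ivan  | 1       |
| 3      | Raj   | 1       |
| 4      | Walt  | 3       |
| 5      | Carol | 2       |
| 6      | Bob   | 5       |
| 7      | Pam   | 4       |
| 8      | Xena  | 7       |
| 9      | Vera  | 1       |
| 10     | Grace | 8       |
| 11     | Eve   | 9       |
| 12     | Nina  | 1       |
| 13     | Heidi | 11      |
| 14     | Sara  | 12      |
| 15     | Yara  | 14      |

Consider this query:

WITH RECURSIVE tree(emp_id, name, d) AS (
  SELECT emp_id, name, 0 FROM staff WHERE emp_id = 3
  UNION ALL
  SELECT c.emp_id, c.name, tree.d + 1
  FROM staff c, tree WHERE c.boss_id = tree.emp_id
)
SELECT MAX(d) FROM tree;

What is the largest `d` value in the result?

Base: emp_id=3 (Raj) at d 0.
Iteration 1: rows with boss_id in {3} -> Walt (id 4, d 1).
Iteration 2: rows with boss_id in {4} -> Pam (id 7, d 2).
Iteration 3: rows with boss_id in {7} -> Xena (id 8, d 3).
Iteration 4: rows with boss_id in {8} -> Grace (id 10, d 4).
Iteration 5: no rows with boss_id in {10}; recursion stops.
d values: 0, 1, 2, 3, 4; the maximum is 4.

4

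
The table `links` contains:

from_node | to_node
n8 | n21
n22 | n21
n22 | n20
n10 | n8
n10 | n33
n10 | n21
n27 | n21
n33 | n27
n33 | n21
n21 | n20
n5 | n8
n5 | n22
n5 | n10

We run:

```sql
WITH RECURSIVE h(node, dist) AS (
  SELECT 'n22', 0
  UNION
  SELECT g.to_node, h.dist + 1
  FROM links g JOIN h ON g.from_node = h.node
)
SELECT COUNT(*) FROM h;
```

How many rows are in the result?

4

Base: (n22, dist=0).
Iteration 1: edges from {n22} -> (n20, dist=1), (n21, dist=1).
Iteration 2: edges from {n20,n21} -> (n20, dist=2).
Iteration 3: no outgoing edges from {n20}; recursion stops.
Total rows emitted: 4.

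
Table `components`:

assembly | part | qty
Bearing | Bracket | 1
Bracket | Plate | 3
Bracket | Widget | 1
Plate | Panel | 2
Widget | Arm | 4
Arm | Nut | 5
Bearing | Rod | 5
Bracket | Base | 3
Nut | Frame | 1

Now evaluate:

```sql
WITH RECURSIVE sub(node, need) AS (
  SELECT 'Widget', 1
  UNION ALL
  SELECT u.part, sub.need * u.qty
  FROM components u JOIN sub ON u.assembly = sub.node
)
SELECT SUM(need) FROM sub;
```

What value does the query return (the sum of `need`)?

Base: (Widget, need=1).
Iteration 1: components of {Widget} -> Arm = 1*4 = 4.
Iteration 2: components of {Arm} -> Nut = 4*5 = 20.
Iteration 3: components of {Nut} -> Frame = 20*1 = 20.
Iteration 4: no further components; recursion stops.
SUM(need) = 1 + 4 + 20 + 20 = 45.

45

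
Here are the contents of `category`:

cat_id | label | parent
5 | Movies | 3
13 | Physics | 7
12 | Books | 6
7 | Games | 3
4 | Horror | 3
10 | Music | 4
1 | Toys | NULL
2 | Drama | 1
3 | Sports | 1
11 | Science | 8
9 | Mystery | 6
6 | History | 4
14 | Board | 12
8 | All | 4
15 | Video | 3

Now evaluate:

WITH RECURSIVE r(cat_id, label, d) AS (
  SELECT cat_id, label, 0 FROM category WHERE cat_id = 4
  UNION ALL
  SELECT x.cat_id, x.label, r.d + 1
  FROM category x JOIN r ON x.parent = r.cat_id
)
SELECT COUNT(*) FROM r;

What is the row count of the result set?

Base: cat_id=4 (Horror) at d 0.
Iteration 1: rows with parent in {4} -> History (id 6, d 1), All (id 8, d 1), Music (id 10, d 1).
Iteration 2: rows with parent in {6,8,10} -> Mystery (id 9, d 2), Science (id 11, d 2), Books (id 12, d 2).
Iteration 3: rows with parent in {9,11,12} -> Board (id 14, d 3).
Iteration 4: no rows with parent in {14}; recursion stops.
Total rows emitted: 8.

8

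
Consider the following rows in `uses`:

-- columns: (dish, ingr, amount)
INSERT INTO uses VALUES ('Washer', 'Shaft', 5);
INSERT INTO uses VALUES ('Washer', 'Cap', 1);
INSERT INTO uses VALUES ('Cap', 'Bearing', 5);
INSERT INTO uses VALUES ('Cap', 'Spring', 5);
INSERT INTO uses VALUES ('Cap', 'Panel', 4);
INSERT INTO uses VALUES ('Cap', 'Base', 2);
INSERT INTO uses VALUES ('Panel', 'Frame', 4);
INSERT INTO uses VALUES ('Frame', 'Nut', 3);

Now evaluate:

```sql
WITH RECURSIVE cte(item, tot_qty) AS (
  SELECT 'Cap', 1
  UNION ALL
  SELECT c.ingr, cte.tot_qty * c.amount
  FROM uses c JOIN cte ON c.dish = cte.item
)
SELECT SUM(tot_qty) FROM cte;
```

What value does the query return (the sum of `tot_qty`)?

81

Base: (Cap, tot_qty=1).
Iteration 1: components of {Cap} -> Base = 1*2 = 2, Bearing = 1*5 = 5, Panel = 1*4 = 4, Spring = 1*5 = 5.
Iteration 2: components of {Base,Bearing,Panel,Spring} -> Frame = 4*4 = 16.
Iteration 3: components of {Frame} -> Nut = 16*3 = 48.
Iteration 4: no further components; recursion stops.
SUM(tot_qty) = 1 + 5 + 5 + 4 + 2 + 16 + 48 = 81.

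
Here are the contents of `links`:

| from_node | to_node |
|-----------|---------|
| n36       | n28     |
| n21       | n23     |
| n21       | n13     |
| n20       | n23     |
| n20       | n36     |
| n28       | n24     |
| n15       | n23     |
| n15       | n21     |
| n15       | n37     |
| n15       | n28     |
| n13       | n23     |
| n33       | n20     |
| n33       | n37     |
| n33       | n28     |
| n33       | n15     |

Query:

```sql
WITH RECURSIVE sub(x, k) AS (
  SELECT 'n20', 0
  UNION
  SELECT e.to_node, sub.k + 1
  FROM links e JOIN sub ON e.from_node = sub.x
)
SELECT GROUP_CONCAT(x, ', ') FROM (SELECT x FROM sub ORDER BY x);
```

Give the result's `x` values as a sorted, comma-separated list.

Base: (n20, k=0).
Iteration 1: edges from {n20} -> (n23, k=1), (n36, k=1).
Iteration 2: edges from {n23,n36} -> (n28, k=2).
Iteration 3: edges from {n28} -> (n24, k=3).
Iteration 4: no outgoing edges from {n24}; recursion stops.

n20, n23, n24, n28, n36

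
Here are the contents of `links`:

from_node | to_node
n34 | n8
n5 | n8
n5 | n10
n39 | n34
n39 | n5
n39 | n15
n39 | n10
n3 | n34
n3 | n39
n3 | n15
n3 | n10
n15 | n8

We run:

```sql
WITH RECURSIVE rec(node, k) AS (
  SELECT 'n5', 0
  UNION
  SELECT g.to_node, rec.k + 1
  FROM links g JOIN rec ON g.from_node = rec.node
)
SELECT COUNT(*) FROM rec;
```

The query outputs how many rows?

3

Base: (n5, k=0).
Iteration 1: edges from {n5} -> (n10, k=1), (n8, k=1).
Iteration 2: no outgoing edges from {n10,n8}; recursion stops.
Total rows emitted: 3.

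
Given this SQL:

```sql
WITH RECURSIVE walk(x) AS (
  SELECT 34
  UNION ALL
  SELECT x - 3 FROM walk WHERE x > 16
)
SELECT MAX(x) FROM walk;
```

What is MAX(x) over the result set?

34

Base: x=34.
Iteration 1: 34 > 16 holds -> x = 34 - 3 = 31.
Iteration 2: 31 > 16 holds -> x = 31 - 3 = 28.
Iteration 3: 28 > 16 holds -> x = 28 - 3 = 25.
Iteration 4: 25 > 16 holds -> x = 25 - 3 = 22.
Iteration 5: 22 > 16 holds -> x = 22 - 3 = 19.
Iteration 6: 19 > 16 holds -> x = 19 - 3 = 16.
Iteration 7: 16 > 16 fails; recursion stops.
x values: 34, 31, 28, 25, 22, 19, 16; the maximum is 34.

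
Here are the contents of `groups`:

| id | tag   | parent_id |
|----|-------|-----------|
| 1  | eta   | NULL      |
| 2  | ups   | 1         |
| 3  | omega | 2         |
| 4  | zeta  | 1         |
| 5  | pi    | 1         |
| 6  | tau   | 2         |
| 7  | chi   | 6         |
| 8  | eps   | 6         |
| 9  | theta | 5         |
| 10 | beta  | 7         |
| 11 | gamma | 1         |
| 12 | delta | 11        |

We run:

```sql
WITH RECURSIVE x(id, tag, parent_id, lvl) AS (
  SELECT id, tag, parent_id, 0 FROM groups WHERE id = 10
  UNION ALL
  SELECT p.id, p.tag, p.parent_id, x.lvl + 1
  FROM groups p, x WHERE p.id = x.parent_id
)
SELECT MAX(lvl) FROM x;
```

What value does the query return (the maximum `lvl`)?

Base: id=10 (beta), parent_id=7, lvl 0.
Iteration 1: join on id=7 -> chi (id 7, parent_id=6, lvl 1).
Iteration 2: join on id=6 -> tau (id 6, parent_id=2, lvl 2).
Iteration 3: join on id=2 -> ups (id 2, parent_id=1, lvl 3).
Iteration 4: join on id=1 -> eta (id 1, parent_id=NULL, lvl 4).
Iteration 5: parent_id is NULL; no match; recursion stops.
lvl values: 0, 1, 2, 3, 4; the maximum is 4.

4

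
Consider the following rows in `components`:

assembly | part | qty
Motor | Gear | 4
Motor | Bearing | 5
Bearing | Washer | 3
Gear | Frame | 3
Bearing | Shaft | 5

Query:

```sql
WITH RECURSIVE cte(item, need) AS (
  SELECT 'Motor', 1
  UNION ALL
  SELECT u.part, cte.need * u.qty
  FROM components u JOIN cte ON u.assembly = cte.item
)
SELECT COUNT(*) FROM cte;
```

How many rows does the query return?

6

Base: (Motor, need=1).
Iteration 1: components of {Motor} -> Bearing = 1*5 = 5, Gear = 1*4 = 4.
Iteration 2: components of {Bearing,Gear} -> Frame = 4*3 = 12, Shaft = 5*5 = 25, Washer = 5*3 = 15.
Iteration 3: no further components; recursion stops.
Total rows emitted: 6.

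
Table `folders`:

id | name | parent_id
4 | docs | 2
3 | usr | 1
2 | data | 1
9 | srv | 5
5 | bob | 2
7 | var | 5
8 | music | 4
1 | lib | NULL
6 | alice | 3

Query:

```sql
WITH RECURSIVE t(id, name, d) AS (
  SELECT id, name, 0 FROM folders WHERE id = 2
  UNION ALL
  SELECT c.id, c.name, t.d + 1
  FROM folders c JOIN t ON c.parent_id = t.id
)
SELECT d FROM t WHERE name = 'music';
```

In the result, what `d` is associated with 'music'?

Base: id=2 (data) at d 0.
Iteration 1: rows with parent_id in {2} -> docs (id 4, d 1), bob (id 5, d 1).
Iteration 2: rows with parent_id in {4,5} -> var (id 7, d 2), music (id 8, d 2), srv (id 9, d 2).
Iteration 3: no rows with parent_id in {7,8,9}; recursion stops.

2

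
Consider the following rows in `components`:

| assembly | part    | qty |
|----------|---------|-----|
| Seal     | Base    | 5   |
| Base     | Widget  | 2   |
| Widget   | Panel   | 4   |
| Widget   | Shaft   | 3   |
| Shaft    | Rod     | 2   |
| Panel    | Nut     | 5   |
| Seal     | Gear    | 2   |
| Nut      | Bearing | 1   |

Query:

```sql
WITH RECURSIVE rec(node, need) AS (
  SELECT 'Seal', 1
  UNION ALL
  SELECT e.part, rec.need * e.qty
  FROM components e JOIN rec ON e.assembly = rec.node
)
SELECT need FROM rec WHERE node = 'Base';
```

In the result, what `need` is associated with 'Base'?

Base: (Seal, need=1).
Iteration 1: components of {Seal} -> Base = 1*5 = 5, Gear = 1*2 = 2.
Iteration 2: components of {Base,Gear} -> Widget = 5*2 = 10.
Iteration 3: components of {Widget} -> Panel = 10*4 = 40, Shaft = 10*3 = 30.
Iteration 4: components of {Panel,Shaft} -> Nut = 40*5 = 200, Rod = 30*2 = 60.
Iteration 5: components of {Nut,Rod} -> Bearing = 200*1 = 200.
Iteration 6: no further components; recursion stops.

5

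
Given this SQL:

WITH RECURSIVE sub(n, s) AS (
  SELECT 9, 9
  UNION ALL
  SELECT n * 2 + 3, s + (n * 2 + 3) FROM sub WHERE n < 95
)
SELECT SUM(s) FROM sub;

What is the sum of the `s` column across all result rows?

639

Base: n=9, s=9.
Iteration 1: 9 < 95 holds -> n = 9 * 2 + 3 = 21, s = 9 + 21 = 30.
Iteration 2: 21 < 95 holds -> n = 21 * 2 + 3 = 45, s = 30 + 45 = 75.
Iteration 3: 45 < 95 holds -> n = 45 * 2 + 3 = 93, s = 75 + 93 = 168.
Iteration 4: 93 < 95 holds -> n = 93 * 2 + 3 = 189, s = 168 + 189 = 357.
Iteration 5: 189 < 95 fails; recursion stops.
SUM(s) = 9 + 30 + 75 + 168 + 357 = 639.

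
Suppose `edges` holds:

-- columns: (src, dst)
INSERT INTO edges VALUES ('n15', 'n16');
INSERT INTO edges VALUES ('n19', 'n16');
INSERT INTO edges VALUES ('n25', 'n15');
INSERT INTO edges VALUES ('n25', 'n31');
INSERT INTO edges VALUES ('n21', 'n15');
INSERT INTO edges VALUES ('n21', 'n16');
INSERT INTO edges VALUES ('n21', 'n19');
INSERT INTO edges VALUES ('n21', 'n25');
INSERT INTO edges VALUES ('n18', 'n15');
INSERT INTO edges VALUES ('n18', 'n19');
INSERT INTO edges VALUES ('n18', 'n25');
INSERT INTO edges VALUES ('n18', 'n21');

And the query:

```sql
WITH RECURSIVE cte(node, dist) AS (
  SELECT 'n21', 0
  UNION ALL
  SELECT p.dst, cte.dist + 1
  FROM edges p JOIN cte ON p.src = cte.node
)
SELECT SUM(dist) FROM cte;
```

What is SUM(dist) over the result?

15

Base: (n21, dist=0).
Iteration 1: edges from {n21} -> (n15, dist=1), (n16, dist=1), (n19, dist=1), (n25, dist=1).
Iteration 2: edges from {n15,n16,n19,n25} -> (n15, dist=2), (n16, dist=2) x2, (n31, dist=2). [UNION ALL keeps all 4 new rows, including repeats]
Iteration 3: edges from {n15,n16,n31} -> (n16, dist=3).
Iteration 4: no outgoing edges from {n16}; recursion stops.
SUM(dist) = 0 + 1 + 1 + 1 + 1 + 2 + 2 + 2 + 2 + 3 = 15.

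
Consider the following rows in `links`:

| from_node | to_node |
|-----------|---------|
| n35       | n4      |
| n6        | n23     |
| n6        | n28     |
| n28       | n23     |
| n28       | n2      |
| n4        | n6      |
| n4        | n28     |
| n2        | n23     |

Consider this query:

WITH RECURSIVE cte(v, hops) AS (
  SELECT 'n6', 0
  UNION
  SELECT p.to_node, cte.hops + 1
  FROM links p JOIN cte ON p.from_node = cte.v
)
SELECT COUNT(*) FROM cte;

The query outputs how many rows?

6

Base: (n6, hops=0).
Iteration 1: edges from {n6} -> (n23, hops=1), (n28, hops=1).
Iteration 2: edges from {n23,n28} -> (n2, hops=2), (n23, hops=2).
Iteration 3: edges from {n2,n23} -> (n23, hops=3).
Iteration 4: no outgoing edges from {n23}; recursion stops.
Total rows emitted: 6.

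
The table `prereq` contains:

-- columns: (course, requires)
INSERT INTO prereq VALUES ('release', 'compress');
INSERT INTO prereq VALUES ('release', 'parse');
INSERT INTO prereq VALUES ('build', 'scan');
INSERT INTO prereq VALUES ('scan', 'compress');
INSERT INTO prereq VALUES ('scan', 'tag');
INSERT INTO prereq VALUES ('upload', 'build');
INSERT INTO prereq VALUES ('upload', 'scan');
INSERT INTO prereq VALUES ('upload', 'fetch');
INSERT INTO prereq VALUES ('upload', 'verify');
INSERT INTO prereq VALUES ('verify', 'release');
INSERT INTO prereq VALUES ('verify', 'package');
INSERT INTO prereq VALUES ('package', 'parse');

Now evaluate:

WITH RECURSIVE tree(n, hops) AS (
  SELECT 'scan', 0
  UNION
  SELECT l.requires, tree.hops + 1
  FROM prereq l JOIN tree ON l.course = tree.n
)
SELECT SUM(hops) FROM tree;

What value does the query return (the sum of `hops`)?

2

Base: (scan, hops=0).
Iteration 1: edges from {scan} -> (compress, hops=1), (tag, hops=1).
Iteration 2: no outgoing edges from {compress,tag}; recursion stops.
SUM(hops) = 0 + 1 + 1 = 2.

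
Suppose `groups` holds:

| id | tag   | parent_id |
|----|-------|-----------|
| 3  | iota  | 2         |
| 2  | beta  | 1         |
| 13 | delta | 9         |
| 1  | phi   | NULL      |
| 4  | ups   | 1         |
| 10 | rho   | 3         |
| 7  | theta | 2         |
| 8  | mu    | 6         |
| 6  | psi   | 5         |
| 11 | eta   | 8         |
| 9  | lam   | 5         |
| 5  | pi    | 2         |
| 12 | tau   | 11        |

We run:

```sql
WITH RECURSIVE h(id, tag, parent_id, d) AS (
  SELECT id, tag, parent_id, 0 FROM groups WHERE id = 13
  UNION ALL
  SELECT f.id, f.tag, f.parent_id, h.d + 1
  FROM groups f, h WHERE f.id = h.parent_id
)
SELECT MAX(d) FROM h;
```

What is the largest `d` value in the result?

4

Base: id=13 (delta), parent_id=9, d 0.
Iteration 1: join on id=9 -> lam (id 9, parent_id=5, d 1).
Iteration 2: join on id=5 -> pi (id 5, parent_id=2, d 2).
Iteration 3: join on id=2 -> beta (id 2, parent_id=1, d 3).
Iteration 4: join on id=1 -> phi (id 1, parent_id=NULL, d 4).
Iteration 5: parent_id is NULL; no match; recursion stops.
d values: 0, 1, 2, 3, 4; the maximum is 4.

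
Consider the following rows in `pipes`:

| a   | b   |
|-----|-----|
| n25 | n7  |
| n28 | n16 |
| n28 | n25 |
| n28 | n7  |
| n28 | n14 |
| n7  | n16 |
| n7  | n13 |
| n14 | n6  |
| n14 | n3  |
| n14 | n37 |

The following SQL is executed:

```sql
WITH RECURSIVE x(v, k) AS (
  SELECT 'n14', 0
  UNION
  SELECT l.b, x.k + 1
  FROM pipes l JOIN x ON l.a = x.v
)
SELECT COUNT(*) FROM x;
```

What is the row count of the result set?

4

Base: (n14, k=0).
Iteration 1: edges from {n14} -> (n3, k=1), (n37, k=1), (n6, k=1).
Iteration 2: no outgoing edges from {n3,n37,n6}; recursion stops.
Total rows emitted: 4.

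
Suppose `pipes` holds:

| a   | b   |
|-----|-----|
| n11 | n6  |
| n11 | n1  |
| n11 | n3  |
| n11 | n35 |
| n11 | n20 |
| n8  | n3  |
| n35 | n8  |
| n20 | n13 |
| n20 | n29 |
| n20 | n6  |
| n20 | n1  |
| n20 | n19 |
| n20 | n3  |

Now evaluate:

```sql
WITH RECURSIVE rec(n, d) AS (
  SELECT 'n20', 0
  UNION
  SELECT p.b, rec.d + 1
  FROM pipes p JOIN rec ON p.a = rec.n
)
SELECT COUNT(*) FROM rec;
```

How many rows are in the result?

Base: (n20, d=0).
Iteration 1: edges from {n20} -> (n1, d=1), (n13, d=1), (n19, d=1), (n29, d=1), (n3, d=1), (n6, d=1).
Iteration 2: no outgoing edges from {n1,n13,n19,n29,n3,n6}; recursion stops.
Total rows emitted: 7.

7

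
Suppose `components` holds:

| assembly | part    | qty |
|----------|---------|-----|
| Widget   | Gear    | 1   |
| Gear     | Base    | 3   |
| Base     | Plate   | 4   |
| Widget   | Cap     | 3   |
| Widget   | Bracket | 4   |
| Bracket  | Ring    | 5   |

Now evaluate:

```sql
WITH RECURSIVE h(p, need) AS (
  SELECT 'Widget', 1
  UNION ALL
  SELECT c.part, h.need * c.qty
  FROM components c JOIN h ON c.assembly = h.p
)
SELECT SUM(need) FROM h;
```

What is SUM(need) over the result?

44

Base: (Widget, need=1).
Iteration 1: components of {Widget} -> Bracket = 1*4 = 4, Cap = 1*3 = 3, Gear = 1*1 = 1.
Iteration 2: components of {Bracket,Cap,Gear} -> Base = 1*3 = 3, Ring = 4*5 = 20.
Iteration 3: components of {Base,Ring} -> Plate = 3*4 = 12.
Iteration 4: no further components; recursion stops.
SUM(need) = 1 + 1 + 3 + 4 + 3 + 20 + 12 = 44.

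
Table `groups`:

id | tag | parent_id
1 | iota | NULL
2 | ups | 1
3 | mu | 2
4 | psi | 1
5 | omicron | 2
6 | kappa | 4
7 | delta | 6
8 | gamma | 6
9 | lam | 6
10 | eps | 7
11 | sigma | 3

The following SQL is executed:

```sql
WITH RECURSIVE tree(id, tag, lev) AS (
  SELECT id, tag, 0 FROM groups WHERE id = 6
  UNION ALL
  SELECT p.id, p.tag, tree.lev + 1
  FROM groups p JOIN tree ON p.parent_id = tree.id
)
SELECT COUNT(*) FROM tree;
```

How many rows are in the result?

5

Base: id=6 (kappa) at lev 0.
Iteration 1: rows with parent_id in {6} -> delta (id 7, lev 1), gamma (id 8, lev 1), lam (id 9, lev 1).
Iteration 2: rows with parent_id in {7,8,9} -> eps (id 10, lev 2).
Iteration 3: no rows with parent_id in {10}; recursion stops.
Total rows emitted: 5.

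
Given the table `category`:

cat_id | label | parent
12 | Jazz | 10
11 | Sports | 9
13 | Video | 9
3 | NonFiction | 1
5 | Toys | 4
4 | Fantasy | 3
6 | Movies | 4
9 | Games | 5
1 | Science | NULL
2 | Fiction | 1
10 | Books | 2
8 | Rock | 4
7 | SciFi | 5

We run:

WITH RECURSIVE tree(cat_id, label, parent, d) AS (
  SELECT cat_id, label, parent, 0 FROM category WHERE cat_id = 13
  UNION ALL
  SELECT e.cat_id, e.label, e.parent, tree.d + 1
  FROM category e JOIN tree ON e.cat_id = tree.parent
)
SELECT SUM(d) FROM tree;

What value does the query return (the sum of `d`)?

Base: cat_id=13 (Video), parent=9, d 0.
Iteration 1: join on cat_id=9 -> Games (id 9, parent=5, d 1).
Iteration 2: join on cat_id=5 -> Toys (id 5, parent=4, d 2).
Iteration 3: join on cat_id=4 -> Fantasy (id 4, parent=3, d 3).
Iteration 4: join on cat_id=3 -> NonFiction (id 3, parent=1, d 4).
Iteration 5: join on cat_id=1 -> Science (id 1, parent=NULL, d 5).
Iteration 6: parent is NULL; no match; recursion stops.
SUM(d) = 0 + 1 + 2 + 3 + 4 + 5 = 15.

15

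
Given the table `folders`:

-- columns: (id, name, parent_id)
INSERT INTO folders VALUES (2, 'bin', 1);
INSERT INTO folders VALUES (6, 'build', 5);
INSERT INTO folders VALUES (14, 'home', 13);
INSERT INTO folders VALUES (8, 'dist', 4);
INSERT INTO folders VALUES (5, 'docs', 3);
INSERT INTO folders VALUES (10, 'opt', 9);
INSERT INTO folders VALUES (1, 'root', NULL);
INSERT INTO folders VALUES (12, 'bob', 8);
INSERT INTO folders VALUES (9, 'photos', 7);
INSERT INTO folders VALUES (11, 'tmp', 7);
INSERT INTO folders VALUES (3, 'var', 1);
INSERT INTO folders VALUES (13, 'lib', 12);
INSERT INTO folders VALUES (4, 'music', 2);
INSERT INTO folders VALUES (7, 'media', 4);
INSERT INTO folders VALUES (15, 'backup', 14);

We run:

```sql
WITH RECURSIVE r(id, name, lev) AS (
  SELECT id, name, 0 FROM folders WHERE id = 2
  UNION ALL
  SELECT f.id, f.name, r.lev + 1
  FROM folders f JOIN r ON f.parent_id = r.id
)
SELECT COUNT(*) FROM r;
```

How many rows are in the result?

Base: id=2 (bin) at lev 0.
Iteration 1: rows with parent_id in {2} -> music (id 4, lev 1).
Iteration 2: rows with parent_id in {4} -> media (id 7, lev 2), dist (id 8, lev 2).
Iteration 3: rows with parent_id in {7,8} -> photos (id 9, lev 3), tmp (id 11, lev 3), bob (id 12, lev 3).
Iteration 4: rows with parent_id in {9,11,12} -> opt (id 10, lev 4), lib (id 13, lev 4).
Iteration 5: rows with parent_id in {10,13} -> home (id 14, lev 5).
Iteration 6: rows with parent_id in {14} -> backup (id 15, lev 6).
Iteration 7: no rows with parent_id in {15}; recursion stops.
Total rows emitted: 11.

11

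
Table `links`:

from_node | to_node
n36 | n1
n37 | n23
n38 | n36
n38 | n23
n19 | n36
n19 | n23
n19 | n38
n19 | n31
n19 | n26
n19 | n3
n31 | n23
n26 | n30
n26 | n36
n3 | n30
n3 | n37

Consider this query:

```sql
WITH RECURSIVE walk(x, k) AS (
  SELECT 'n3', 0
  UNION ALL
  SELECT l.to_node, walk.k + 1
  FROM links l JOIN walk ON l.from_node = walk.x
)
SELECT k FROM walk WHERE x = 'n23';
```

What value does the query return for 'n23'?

Base: (n3, k=0).
Iteration 1: edges from {n3} -> (n30, k=1), (n37, k=1).
Iteration 2: edges from {n30,n37} -> (n23, k=2).
Iteration 3: no outgoing edges from {n23}; recursion stops.

2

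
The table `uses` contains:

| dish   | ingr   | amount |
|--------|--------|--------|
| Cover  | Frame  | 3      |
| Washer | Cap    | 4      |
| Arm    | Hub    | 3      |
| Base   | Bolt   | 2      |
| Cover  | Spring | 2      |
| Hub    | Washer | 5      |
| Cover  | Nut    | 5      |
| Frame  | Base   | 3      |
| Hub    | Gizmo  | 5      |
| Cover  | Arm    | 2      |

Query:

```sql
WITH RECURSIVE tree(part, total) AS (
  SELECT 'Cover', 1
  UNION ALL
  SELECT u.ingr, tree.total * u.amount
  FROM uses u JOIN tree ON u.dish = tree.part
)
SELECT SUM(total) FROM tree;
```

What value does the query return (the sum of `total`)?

Base: (Cover, total=1).
Iteration 1: components of {Cover} -> Arm = 1*2 = 2, Frame = 1*3 = 3, Nut = 1*5 = 5, Spring = 1*2 = 2.
Iteration 2: components of {Arm,Frame,Nut,Spring} -> Base = 3*3 = 9, Hub = 2*3 = 6.
Iteration 3: components of {Base,Hub} -> Bolt = 9*2 = 18, Gizmo = 6*5 = 30, Washer = 6*5 = 30.
Iteration 4: components of {Bolt,Gizmo,Washer} -> Cap = 30*4 = 120.
Iteration 5: no further components; recursion stops.
SUM(total) = 1 + 5 + 2 + 3 + 2 + 6 + 9 + 30 + 30 + 18 + 120 = 226.

226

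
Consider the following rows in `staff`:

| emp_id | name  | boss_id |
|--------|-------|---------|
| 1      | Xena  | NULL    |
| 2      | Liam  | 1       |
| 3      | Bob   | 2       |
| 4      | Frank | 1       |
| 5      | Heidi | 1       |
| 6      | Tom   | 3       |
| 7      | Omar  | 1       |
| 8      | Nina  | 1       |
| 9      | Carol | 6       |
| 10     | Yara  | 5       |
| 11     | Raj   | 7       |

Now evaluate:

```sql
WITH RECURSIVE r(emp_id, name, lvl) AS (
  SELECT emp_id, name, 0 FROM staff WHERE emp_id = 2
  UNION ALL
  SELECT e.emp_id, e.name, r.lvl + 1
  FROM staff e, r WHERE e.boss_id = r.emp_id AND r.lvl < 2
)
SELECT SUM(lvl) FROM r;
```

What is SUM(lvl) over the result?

3

Base: emp_id=2 (Liam) at lvl 0.
Iteration 1: rows with boss_id in {2} -> Bob (id 3, lvl 1).
Iteration 2: rows with boss_id in {3} -> Tom (id 6, lvl 2).
Iteration 3: lvl < 2 fails for all current rows; recursion stops.
SUM(lvl) = 0 + 1 + 2 = 3.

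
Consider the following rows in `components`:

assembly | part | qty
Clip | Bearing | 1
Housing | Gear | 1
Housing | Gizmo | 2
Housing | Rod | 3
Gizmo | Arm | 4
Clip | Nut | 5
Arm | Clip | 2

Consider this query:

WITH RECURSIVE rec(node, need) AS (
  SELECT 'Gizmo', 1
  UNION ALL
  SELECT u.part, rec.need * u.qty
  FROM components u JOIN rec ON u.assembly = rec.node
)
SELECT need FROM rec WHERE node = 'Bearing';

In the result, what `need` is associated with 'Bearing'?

Base: (Gizmo, need=1).
Iteration 1: components of {Gizmo} -> Arm = 1*4 = 4.
Iteration 2: components of {Arm} -> Clip = 4*2 = 8.
Iteration 3: components of {Clip} -> Bearing = 8*1 = 8, Nut = 8*5 = 40.
Iteration 4: no further components; recursion stops.

8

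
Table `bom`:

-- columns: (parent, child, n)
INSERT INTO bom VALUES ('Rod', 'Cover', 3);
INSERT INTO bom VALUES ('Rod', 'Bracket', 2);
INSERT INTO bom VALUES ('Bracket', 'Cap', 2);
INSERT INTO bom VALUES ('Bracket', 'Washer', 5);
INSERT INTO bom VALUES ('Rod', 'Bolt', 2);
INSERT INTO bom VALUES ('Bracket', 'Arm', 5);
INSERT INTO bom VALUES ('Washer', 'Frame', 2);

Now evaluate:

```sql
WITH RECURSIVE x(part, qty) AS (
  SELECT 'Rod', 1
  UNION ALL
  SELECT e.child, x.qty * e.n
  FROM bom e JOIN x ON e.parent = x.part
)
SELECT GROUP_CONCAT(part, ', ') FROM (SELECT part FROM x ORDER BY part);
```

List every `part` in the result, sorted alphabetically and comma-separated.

Base: (Rod, qty=1).
Iteration 1: components of {Rod} -> Bolt = 1*2 = 2, Bracket = 1*2 = 2, Cover = 1*3 = 3.
Iteration 2: components of {Bolt,Bracket,Cover} -> Arm = 2*5 = 10, Cap = 2*2 = 4, Washer = 2*5 = 10.
Iteration 3: components of {Arm,Cap,Washer} -> Frame = 10*2 = 20.
Iteration 4: no further components; recursion stops.

Arm, Bolt, Bracket, Cap, Cover, Frame, Rod, Washer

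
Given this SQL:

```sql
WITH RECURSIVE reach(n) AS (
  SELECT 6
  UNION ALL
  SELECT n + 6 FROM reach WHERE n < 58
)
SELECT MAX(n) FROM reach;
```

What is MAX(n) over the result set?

60

Base: n=6.
Iteration 1: 6 < 58 holds -> n = 6 + 6 = 12.
Iteration 2: 12 < 58 holds -> n = 12 + 6 = 18.
Iteration 3: 18 < 58 holds -> n = 18 + 6 = 24.
Iteration 4: 24 < 58 holds -> n = 24 + 6 = 30.
Iteration 5: 30 < 58 holds -> n = 30 + 6 = 36.
Iteration 6: 36 < 58 holds -> n = 36 + 6 = 42.
Iteration 7: 42 < 58 holds -> n = 42 + 6 = 48.
Iteration 8: 48 < 58 holds -> n = 48 + 6 = 54.
Iteration 9: 54 < 58 holds -> n = 54 + 6 = 60.
Iteration 10: 60 < 58 fails; recursion stops.
n values: 6, 12, 18, 24, 30, 36, 42, 48, 54, 60; the maximum is 60.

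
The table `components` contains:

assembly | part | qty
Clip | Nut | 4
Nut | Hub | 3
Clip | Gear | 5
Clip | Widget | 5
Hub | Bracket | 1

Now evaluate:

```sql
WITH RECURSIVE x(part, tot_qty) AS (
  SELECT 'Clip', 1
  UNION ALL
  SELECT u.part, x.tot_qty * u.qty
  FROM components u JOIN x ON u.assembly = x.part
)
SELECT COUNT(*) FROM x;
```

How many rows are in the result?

6

Base: (Clip, tot_qty=1).
Iteration 1: components of {Clip} -> Gear = 1*5 = 5, Nut = 1*4 = 4, Widget = 1*5 = 5.
Iteration 2: components of {Gear,Nut,Widget} -> Hub = 4*3 = 12.
Iteration 3: components of {Hub} -> Bracket = 12*1 = 12.
Iteration 4: no further components; recursion stops.
Total rows emitted: 6.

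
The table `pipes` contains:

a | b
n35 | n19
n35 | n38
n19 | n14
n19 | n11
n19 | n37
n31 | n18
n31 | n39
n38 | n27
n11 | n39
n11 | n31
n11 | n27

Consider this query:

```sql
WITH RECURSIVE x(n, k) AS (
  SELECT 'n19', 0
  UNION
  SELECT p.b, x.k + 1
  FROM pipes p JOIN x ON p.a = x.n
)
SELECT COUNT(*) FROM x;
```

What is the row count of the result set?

9

Base: (n19, k=0).
Iteration 1: edges from {n19} -> (n11, k=1), (n14, k=1), (n37, k=1).
Iteration 2: edges from {n11,n14,n37} -> (n27, k=2), (n31, k=2), (n39, k=2).
Iteration 3: edges from {n27,n31,n39} -> (n18, k=3), (n39, k=3).
Iteration 4: no outgoing edges from {n18,n39}; recursion stops.
Total rows emitted: 9.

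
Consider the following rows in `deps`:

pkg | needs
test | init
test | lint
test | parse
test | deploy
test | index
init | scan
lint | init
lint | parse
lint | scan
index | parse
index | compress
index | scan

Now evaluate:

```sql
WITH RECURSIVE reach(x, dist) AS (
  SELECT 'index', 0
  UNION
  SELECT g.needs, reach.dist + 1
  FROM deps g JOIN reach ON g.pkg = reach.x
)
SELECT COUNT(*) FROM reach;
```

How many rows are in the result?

Base: (index, dist=0).
Iteration 1: edges from {index} -> (compress, dist=1), (parse, dist=1), (scan, dist=1).
Iteration 2: no outgoing edges from {compress,parse,scan}; recursion stops.
Total rows emitted: 4.

4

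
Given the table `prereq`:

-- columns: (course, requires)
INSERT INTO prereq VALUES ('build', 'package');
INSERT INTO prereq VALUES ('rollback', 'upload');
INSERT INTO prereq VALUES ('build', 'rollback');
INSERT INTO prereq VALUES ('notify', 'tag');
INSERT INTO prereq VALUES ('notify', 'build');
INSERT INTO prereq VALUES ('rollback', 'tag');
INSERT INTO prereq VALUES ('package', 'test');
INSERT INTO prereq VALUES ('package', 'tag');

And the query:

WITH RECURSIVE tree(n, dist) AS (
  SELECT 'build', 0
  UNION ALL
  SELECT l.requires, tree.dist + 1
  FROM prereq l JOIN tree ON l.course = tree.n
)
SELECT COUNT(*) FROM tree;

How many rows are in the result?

7

Base: (build, dist=0).
Iteration 1: edges from {build} -> (package, dist=1), (rollback, dist=1).
Iteration 2: edges from {package,rollback} -> (tag, dist=2) x2, (test, dist=2), (upload, dist=2). [UNION ALL keeps all 4 new rows, including repeats]
Iteration 3: no outgoing edges from {tag,test,upload}; recursion stops.
Total rows emitted: 7.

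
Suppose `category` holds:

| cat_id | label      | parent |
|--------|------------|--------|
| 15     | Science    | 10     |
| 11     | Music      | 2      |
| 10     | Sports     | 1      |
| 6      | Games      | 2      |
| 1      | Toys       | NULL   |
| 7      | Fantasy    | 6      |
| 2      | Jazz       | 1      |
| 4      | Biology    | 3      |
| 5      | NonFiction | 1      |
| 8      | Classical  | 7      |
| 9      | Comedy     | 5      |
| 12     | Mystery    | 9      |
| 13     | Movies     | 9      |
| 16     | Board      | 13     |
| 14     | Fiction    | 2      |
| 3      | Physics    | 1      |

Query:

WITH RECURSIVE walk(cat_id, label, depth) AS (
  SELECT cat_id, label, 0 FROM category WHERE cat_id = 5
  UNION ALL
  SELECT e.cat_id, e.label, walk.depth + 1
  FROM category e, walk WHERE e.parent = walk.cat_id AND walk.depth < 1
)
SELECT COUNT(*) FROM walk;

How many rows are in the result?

2

Base: cat_id=5 (NonFiction) at depth 0.
Iteration 1: rows with parent in {5} -> Comedy (id 9, depth 1).
Iteration 2: depth < 1 fails for all current rows; recursion stops.
Total rows emitted: 2.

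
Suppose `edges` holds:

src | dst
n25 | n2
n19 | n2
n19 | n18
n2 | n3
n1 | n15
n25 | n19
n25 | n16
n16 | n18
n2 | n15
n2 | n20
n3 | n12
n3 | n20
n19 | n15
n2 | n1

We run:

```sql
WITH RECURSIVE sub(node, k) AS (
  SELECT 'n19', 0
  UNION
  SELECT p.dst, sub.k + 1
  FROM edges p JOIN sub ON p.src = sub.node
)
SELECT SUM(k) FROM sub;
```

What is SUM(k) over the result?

20

Base: (n19, k=0).
Iteration 1: edges from {n19} -> (n15, k=1), (n18, k=1), (n2, k=1).
Iteration 2: edges from {n15,n18,n2} -> (n1, k=2), (n15, k=2), (n20, k=2), (n3, k=2).
Iteration 3: edges from {n1,n15,n20,n3} -> (n12, k=3), (n15, k=3), (n20, k=3).
Iteration 4: no outgoing edges from {n12,n15,n20}; recursion stops.
SUM(k) = 0 + 1 + 1 + 1 + 2 + 2 + 2 + 2 + 3 + 3 + 3 = 20.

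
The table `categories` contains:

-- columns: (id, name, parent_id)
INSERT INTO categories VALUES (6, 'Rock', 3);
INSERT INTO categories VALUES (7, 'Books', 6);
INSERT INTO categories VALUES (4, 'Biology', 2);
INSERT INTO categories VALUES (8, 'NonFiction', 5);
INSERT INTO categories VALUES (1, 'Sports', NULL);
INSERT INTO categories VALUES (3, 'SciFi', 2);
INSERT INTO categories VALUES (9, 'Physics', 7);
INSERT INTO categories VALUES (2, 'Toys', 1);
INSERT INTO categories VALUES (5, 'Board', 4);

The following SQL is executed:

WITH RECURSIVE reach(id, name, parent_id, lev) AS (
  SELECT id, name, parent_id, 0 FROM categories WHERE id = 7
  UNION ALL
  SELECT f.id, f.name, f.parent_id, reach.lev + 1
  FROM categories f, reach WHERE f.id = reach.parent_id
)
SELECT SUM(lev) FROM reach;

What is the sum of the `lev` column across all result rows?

10

Base: id=7 (Books), parent_id=6, lev 0.
Iteration 1: join on id=6 -> Rock (id 6, parent_id=3, lev 1).
Iteration 2: join on id=3 -> SciFi (id 3, parent_id=2, lev 2).
Iteration 3: join on id=2 -> Toys (id 2, parent_id=1, lev 3).
Iteration 4: join on id=1 -> Sports (id 1, parent_id=NULL, lev 4).
Iteration 5: parent_id is NULL; no match; recursion stops.
SUM(lev) = 0 + 1 + 2 + 3 + 4 = 10.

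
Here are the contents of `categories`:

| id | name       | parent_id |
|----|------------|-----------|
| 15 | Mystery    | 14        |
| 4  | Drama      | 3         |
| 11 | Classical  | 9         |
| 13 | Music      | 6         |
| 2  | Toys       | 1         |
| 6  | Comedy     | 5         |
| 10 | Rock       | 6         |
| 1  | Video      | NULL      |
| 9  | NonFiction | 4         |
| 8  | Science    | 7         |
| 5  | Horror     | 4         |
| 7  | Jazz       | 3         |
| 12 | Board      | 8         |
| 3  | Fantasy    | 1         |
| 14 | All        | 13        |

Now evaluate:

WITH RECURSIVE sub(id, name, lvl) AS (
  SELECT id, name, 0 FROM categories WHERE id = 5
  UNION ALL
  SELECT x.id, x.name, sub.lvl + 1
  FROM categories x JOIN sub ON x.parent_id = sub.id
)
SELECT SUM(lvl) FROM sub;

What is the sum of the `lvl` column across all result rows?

12

Base: id=5 (Horror) at lvl 0.
Iteration 1: rows with parent_id in {5} -> Comedy (id 6, lvl 1).
Iteration 2: rows with parent_id in {6} -> Rock (id 10, lvl 2), Music (id 13, lvl 2).
Iteration 3: rows with parent_id in {10,13} -> All (id 14, lvl 3).
Iteration 4: rows with parent_id in {14} -> Mystery (id 15, lvl 4).
Iteration 5: no rows with parent_id in {15}; recursion stops.
SUM(lvl) = 0 + 1 + 2 + 2 + 3 + 4 = 12.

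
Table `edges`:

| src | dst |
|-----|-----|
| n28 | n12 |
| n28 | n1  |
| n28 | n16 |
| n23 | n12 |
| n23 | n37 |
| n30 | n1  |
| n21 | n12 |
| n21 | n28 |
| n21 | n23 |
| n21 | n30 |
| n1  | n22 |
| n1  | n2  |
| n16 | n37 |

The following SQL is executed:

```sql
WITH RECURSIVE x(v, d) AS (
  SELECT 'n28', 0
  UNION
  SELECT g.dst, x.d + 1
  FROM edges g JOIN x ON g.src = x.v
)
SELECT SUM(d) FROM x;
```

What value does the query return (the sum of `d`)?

Base: (n28, d=0).
Iteration 1: edges from {n28} -> (n1, d=1), (n12, d=1), (n16, d=1).
Iteration 2: edges from {n1,n12,n16} -> (n2, d=2), (n22, d=2), (n37, d=2).
Iteration 3: no outgoing edges from {n2,n22,n37}; recursion stops.
SUM(d) = 0 + 1 + 1 + 1 + 2 + 2 + 2 = 9.

9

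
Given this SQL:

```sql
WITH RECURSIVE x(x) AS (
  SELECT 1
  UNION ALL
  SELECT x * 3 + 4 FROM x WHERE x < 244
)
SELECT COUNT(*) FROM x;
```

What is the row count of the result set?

Base: x=1.
Iteration 1: 1 < 244 holds -> x = 1 * 3 + 4 = 7.
Iteration 2: 7 < 244 holds -> x = 7 * 3 + 4 = 25.
Iteration 3: 25 < 244 holds -> x = 25 * 3 + 4 = 79.
Iteration 4: 79 < 244 holds -> x = 79 * 3 + 4 = 241.
Iteration 5: 241 < 244 holds -> x = 241 * 3 + 4 = 727.
Iteration 6: 727 < 244 fails; recursion stops.
Total rows emitted: 6.

6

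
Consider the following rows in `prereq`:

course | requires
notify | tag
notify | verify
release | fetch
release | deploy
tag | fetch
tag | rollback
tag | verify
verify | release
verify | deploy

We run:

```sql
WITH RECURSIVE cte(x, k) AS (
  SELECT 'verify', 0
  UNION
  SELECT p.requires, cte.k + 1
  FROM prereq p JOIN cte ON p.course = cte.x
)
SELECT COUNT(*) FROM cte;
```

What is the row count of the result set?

5

Base: (verify, k=0).
Iteration 1: edges from {verify} -> (deploy, k=1), (release, k=1).
Iteration 2: edges from {deploy,release} -> (deploy, k=2), (fetch, k=2).
Iteration 3: no outgoing edges from {deploy,fetch}; recursion stops.
Total rows emitted: 5.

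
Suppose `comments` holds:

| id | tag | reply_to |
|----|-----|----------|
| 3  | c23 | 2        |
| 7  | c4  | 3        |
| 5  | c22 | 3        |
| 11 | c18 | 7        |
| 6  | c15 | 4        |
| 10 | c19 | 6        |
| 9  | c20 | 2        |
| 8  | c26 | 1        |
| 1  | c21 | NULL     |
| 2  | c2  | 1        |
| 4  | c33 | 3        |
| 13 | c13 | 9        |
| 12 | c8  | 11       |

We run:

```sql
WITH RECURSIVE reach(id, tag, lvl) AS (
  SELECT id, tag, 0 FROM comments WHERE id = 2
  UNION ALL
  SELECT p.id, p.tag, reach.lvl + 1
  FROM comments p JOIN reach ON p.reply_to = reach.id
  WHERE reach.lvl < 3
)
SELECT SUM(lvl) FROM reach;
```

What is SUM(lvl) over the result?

16

Base: id=2 (c2) at lvl 0.
Iteration 1: rows with reply_to in {2} -> c23 (id 3, lvl 1), c20 (id 9, lvl 1).
Iteration 2: rows with reply_to in {3,9} -> c33 (id 4, lvl 2), c22 (id 5, lvl 2), c4 (id 7, lvl 2), c13 (id 13, lvl 2).
Iteration 3: rows with reply_to in {4,5,7,13} -> c15 (id 6, lvl 3), c18 (id 11, lvl 3).
Iteration 4: lvl < 3 fails for all current rows; recursion stops.
SUM(lvl) = 0 + 1 + 1 + 2 + 2 + 2 + 2 + 3 + 3 = 16.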